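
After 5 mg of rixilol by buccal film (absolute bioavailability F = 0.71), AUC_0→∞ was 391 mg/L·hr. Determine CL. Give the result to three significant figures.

CL = 0.00908 L/hr

CL = F × Dose / AUC_0→∞
   = 0.71 × 5 / 391 = 0.00907928 L/hr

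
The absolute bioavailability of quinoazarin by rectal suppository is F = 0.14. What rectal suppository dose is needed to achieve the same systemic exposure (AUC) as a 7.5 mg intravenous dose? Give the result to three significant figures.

For equal systemic exposure: F × D_ev = D_iv
D_ev = D_iv / F = 7.5 / 0.14 = 53.5714 mg

D_rectal = 53.6 mg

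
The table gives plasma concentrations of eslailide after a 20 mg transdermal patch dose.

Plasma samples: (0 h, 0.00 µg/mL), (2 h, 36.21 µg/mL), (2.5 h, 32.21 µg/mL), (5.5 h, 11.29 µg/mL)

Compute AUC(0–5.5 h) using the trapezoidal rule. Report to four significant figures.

AUC = 118.6 µg/mL·h

Trapezoidal AUC_0→5.5:
  [0→2]: (0.00+36.21)/2 × 2 = 36.21
  [2→2.5]: (36.21+32.21)/2 × 0.5 = 17.105
  [2.5→5.5]: (32.21+11.29)/2 × 3 = 65.25
  Sum = 118.565 µg/mL·h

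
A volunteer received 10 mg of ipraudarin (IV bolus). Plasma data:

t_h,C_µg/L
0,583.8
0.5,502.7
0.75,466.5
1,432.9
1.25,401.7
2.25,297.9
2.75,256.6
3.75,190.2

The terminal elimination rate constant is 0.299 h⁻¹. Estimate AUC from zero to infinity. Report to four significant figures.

AUC = 1957 µg/L·h

Trapezoidal AUC_0→3.75:
  [0→0.5]: (583.8+502.7)/2 × 0.5 = 271.625
  [0.5→0.75]: (502.7+466.5)/2 × 0.25 = 121.15
  [0.75→1]: (466.5+432.9)/2 × 0.25 = 112.425
  [1→1.25]: (432.9+401.7)/2 × 0.25 = 104.325
  [1.25→2.25]: (401.7+297.9)/2 × 1 = 349.8
  [2.25→2.75]: (297.9+256.6)/2 × 0.5 = 138.625
  [2.75→3.75]: (256.6+190.2)/2 × 1 = 223.4
  Sum = 1321.35 µg/L·h
Extrapolated tail: C_last / k_e = 190.2 / 0.299 = 636.120
AUC_0→∞ = 1321.35 + 636.120 = 1957.47 µg/L·h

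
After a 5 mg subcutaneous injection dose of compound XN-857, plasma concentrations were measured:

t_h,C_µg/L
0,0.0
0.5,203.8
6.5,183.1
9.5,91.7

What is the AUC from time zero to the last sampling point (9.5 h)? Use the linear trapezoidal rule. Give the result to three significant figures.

AUC = 1620 µg/L·h

Trapezoidal AUC_0→9.5:
  [0→0.5]: (0.0+203.8)/2 × 0.5 = 50.95
  [0.5→6.5]: (203.8+183.1)/2 × 6 = 1160.7
  [6.5→9.5]: (183.1+91.7)/2 × 3 = 412.2
  Sum = 1623.85 µg/L·h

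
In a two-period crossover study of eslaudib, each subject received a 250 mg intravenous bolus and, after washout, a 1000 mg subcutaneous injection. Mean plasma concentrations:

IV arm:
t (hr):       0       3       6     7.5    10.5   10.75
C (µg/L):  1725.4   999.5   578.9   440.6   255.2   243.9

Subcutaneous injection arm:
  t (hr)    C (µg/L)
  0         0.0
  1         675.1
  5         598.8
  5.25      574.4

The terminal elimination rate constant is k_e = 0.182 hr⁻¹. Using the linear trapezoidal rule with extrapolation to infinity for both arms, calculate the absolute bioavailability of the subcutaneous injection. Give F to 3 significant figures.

F = 0.160

Trapezoidal AUC_0→10.75 (IV):
  [0→3]: (1725.4+999.5)/2 × 3 = 4087.35
  [3→6]: (999.5+578.9)/2 × 3 = 2367.6
  [6→7.5]: (578.9+440.6)/2 × 1.5 = 764.625
  [7.5→10.5]: (440.6+255.2)/2 × 3 = 1043.7
  [10.5→10.75]: (255.2+243.9)/2 × 0.25 = 62.3875
  Sum = 8325.6625 µg/L·hr
IV tail: 243.9/0.182 = 1340.110; AUC_iv,0→∞ = 8325.6625 + 1340.110 = 9665.7725 µg/L·hr
Trapezoidal AUC_0→5.25 (subcutaneous injection):
  [0→1]: (0.0+675.1)/2 × 1 = 337.55
  [1→5]: (675.1+598.8)/2 × 4 = 2547.8
  [5→5.25]: (598.8+574.4)/2 × 0.25 = 146.65
  Sum = 3032.0 µg/L·hr
subcutaneous injection tail: 574.4/0.182 = 3156.044; AUC_ev,0→∞ = 3032.0 + 3156.044 = 6188.044 µg/L·hr
F = (AUC_ev/D_ev)/(AUC_iv/D_iv) = (6188.044/1000)/(9665.7725/250) = 6.188044/38.66309 = 0.1601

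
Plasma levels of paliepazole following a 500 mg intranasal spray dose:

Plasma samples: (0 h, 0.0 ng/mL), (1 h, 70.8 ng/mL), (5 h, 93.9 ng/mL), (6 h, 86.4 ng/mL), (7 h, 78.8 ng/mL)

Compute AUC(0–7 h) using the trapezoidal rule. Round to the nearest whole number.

AUC = 538 ng/mL·h

Trapezoidal AUC_0→7:
  [0→1]: (0.0+70.8)/2 × 1 = 35.4
  [1→5]: (70.8+93.9)/2 × 4 = 329.4
  [5→6]: (93.9+86.4)/2 × 1 = 90.15
  [6→7]: (86.4+78.8)/2 × 1 = 82.6
  Sum = 537.55 ng/mL·h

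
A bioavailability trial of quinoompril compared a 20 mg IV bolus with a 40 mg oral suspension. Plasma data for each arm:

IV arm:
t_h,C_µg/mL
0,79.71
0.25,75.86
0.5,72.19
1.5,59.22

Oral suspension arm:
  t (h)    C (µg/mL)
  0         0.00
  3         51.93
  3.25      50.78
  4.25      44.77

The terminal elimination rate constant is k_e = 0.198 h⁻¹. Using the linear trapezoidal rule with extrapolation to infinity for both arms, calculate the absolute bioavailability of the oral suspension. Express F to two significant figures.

F = 0.45

Trapezoidal AUC_0→1.5 (IV):
  [0→0.25]: (79.71+75.86)/2 × 0.25 = 19.44625
  [0.25→0.5]: (75.86+72.19)/2 × 0.25 = 18.50625
  [0.5→1.5]: (72.19+59.22)/2 × 1 = 65.705
  Sum = 103.6575 µg/mL·h
IV tail: 59.22/0.198 = 299.091; AUC_iv,0→∞ = 103.6575 + 299.091 = 402.7485 µg/mL·h
Trapezoidal AUC_0→4.25 (oral suspension):
  [0→3]: (0.00+51.93)/2 × 3 = 77.895
  [3→3.25]: (51.93+50.78)/2 × 0.25 = 12.83875
  [3.25→4.25]: (50.78+44.77)/2 × 1 = 47.775
  Sum = 138.50875 µg/mL·h
oral suspension tail: 44.77/0.198 = 226.111; AUC_ev,0→∞ = 138.50875 + 226.111 = 364.61975 µg/mL·h
F = (AUC_ev/D_ev)/(AUC_iv/D_iv) = (364.61975/40)/(402.7485/20) = 9.11549/20.137425 = 0.4527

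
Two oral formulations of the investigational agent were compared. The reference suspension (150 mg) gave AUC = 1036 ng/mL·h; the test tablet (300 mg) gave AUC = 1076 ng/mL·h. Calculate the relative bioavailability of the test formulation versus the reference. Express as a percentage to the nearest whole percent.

F_rel = 52%

F_rel = (AUC_test/D_test) / (AUC_ref/D_ref)
      = (1076/300) / (1036/150)
      = 3.58667 / 6.90667 = 0.5193 = 51.93%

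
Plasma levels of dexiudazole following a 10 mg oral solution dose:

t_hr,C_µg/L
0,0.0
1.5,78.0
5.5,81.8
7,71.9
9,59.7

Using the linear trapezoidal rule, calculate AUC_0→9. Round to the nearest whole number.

AUC = 625 µg/L·hr

Trapezoidal AUC_0→9:
  [0→1.5]: (0.0+78.0)/2 × 1.5 = 58.5
  [1.5→5.5]: (78.0+81.8)/2 × 4 = 319.6
  [5.5→7]: (81.8+71.9)/2 × 1.5 = 115.275
  [7→9]: (71.9+59.7)/2 × 2 = 131.6
  Sum = 624.975 µg/L·hr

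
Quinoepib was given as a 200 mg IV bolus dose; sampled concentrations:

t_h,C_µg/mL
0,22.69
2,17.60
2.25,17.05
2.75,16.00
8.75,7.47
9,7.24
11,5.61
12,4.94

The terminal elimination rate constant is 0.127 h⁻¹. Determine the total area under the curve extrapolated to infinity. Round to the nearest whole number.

AUC = 182 µg/mL·h

Trapezoidal AUC_0→12:
  [0→2]: (22.69+17.60)/2 × 2 = 40.29
  [2→2.25]: (17.60+17.05)/2 × 0.25 = 4.33125
  [2.25→2.75]: (17.05+16.00)/2 × 0.5 = 8.2625
  [2.75→8.75]: (16.00+7.47)/2 × 6 = 70.41
  [8.75→9]: (7.47+7.24)/2 × 0.25 = 1.83875
  [9→11]: (7.24+5.61)/2 × 2 = 12.85
  [11→12]: (5.61+4.94)/2 × 1 = 5.275
  Sum = 143.2575 µg/mL·h
Extrapolated tail: C_last / k_e = 4.94 / 0.127 = 38.898
AUC_0→∞ = 143.2575 + 38.898 = 182.1555 µg/mL·h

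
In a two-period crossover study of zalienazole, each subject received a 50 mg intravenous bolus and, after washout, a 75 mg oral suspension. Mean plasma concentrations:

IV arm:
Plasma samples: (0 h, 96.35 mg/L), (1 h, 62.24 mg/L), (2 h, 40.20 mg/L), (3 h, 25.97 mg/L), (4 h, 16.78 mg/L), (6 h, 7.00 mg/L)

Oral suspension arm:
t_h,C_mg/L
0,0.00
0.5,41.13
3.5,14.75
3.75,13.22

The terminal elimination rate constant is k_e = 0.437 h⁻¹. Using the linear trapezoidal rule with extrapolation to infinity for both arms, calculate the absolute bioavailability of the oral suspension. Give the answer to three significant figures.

F = 0.379

Trapezoidal AUC_0→6 (IV):
  [0→1]: (96.35+62.24)/2 × 1 = 79.295
  [1→2]: (62.24+40.20)/2 × 1 = 51.22
  [2→3]: (40.20+25.97)/2 × 1 = 33.085
  [3→4]: (25.97+16.78)/2 × 1 = 21.375
  [4→6]: (16.78+7.00)/2 × 2 = 23.78
  Sum = 208.755 mg/L·h
IV tail: 7.00/0.437 = 16.018; AUC_iv,0→∞ = 208.755 + 16.018 = 224.773 mg/L·h
Trapezoidal AUC_0→3.75 (oral suspension):
  [0→0.5]: (0.00+41.13)/2 × 0.5 = 10.2825
  [0.5→3.5]: (41.13+14.75)/2 × 3 = 83.82
  [3.5→3.75]: (14.75+13.22)/2 × 0.25 = 3.49625
  Sum = 97.59875 mg/L·h
oral suspension tail: 13.22/0.437 = 30.252; AUC_ev,0→∞ = 97.59875 + 30.252 = 127.85075 mg/L·h
F = (AUC_ev/D_ev)/(AUC_iv/D_iv) = (127.85075/75)/(224.773/50) = 1.70468/4.49546 = 0.3792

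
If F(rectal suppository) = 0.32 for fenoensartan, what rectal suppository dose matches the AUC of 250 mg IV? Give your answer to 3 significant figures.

For equal systemic exposure: F × D_ev = D_iv
D_ev = D_iv / F = 250 / 0.32 = 781.25 mg

D_rectal = 781 mg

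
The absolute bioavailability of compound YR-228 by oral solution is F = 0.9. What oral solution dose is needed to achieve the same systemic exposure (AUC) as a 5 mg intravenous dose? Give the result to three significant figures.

D_oral = 5.56 mg

For equal systemic exposure: F × D_ev = D_iv
D_ev = D_iv / F = 5 / 0.9 = 5.55556 mg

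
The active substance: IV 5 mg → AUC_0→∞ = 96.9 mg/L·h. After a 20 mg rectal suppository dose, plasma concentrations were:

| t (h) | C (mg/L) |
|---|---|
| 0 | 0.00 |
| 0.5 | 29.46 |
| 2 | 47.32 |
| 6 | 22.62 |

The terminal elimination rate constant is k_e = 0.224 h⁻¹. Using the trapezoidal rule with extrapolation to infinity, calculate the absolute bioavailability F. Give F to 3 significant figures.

F = 0.789

Trapezoidal AUC_0→6 (rectal suppository):
  [0→0.5]: (0.00+29.46)/2 × 0.5 = 7.365
  [0.5→2]: (29.46+47.32)/2 × 1.5 = 57.585
  [2→6]: (47.32+22.62)/2 × 4 = 139.88
  Sum = 204.83 mg/L·h
Tail: C_last/k_e = 22.62/0.224 = 100.982
AUC_0→∞ (rectal suppository) = 204.83 + 100.982 = 305.812 mg/L·h
F = (AUC_ev/D_ev)/(AUC_iv/D_iv) = (305.812/20)/(96.9/5) = 15.2906/19.38 = 0.7890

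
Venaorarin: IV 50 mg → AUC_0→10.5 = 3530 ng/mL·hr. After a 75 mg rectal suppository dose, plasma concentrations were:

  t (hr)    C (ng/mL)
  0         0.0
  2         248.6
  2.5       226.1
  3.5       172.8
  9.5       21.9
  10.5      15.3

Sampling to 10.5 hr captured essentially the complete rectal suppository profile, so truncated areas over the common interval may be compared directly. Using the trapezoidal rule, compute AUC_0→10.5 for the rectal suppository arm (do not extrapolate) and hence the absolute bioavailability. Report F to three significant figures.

Trapezoidal AUC_0→10.5 (rectal suppository):
  [0→2]: (0.0+248.6)/2 × 2 = 248.6
  [2→2.5]: (248.6+226.1)/2 × 0.5 = 118.675
  [2.5→3.5]: (226.1+172.8)/2 × 1 = 199.45
  [3.5→9.5]: (172.8+21.9)/2 × 6 = 584.1
  [9.5→10.5]: (21.9+15.3)/2 × 1 = 18.6
  Sum = 1169.425 ng/mL·hr
F = (AUC_ev/D_ev)/(AUC_iv/D_iv) = (1169.425/75)/(3530/50) = 15.5923/70.6 = 0.2209

F = 0.221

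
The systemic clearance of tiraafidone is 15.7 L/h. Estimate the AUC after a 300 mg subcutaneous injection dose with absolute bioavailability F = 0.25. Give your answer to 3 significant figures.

AUC_0→∞ = F × Dose / CL
        = 0.25 × 300 / 15.7 = 4.77707 mg/L·h

AUC = 4.78 mg/L·h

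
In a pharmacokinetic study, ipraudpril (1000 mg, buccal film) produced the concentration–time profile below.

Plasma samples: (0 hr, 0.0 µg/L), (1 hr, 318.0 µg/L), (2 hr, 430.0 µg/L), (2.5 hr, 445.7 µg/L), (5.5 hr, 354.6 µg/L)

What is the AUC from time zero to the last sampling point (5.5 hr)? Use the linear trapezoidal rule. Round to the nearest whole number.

AUC = 1952 µg/L·hr

Trapezoidal AUC_0→5.5:
  [0→1]: (0.0+318.0)/2 × 1 = 159.0
  [1→2]: (318.0+430.0)/2 × 1 = 374.0
  [2→2.5]: (430.0+445.7)/2 × 0.5 = 218.925
  [2.5→5.5]: (445.7+354.6)/2 × 3 = 1200.45
  Sum = 1952.375 µg/L·hr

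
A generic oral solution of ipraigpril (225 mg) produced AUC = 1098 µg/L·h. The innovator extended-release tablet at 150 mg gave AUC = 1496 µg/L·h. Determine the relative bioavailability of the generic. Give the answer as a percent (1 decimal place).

F_rel = (AUC_test/D_test) / (AUC_ref/D_ref)
      = (1098/225) / (1496/150)
      = 4.88 / 9.97333 = 0.4893 = 48.93%

F_rel = 48.9%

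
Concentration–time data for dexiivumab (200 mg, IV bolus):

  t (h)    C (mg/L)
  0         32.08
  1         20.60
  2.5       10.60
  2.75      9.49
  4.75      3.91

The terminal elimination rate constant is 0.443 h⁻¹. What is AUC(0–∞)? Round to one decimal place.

Trapezoidal AUC_0→4.75:
  [0→1]: (32.08+20.60)/2 × 1 = 26.34
  [1→2.5]: (20.60+10.60)/2 × 1.5 = 23.4
  [2.5→2.75]: (10.60+9.49)/2 × 0.25 = 2.51125
  [2.75→4.75]: (9.49+3.91)/2 × 2 = 13.4
  Sum = 65.65125 mg/L·h
Extrapolated tail: C_last / k_e = 3.91 / 0.443 = 8.826
AUC_0→∞ = 65.65125 + 8.826 = 74.47725 mg/L·h

AUC = 74.5 mg/L·h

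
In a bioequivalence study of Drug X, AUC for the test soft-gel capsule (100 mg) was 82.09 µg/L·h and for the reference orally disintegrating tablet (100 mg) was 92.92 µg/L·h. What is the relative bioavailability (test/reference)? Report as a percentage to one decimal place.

F_rel = 88.3%

F_rel = (AUC_test/D_test) / (AUC_ref/D_ref)
      = (82.09/100) / (92.92/100)
      = 0.8209 / 0.9292 = 0.8834 = 88.34%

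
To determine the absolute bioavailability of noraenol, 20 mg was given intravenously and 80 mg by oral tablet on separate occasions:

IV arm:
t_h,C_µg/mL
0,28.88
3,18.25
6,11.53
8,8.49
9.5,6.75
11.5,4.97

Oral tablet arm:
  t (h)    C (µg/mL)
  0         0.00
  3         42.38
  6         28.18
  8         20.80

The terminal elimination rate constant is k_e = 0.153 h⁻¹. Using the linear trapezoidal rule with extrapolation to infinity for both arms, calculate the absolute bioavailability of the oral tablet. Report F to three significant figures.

Trapezoidal AUC_0→11.5 (IV):
  [0→3]: (28.88+18.25)/2 × 3 = 70.695
  [3→6]: (18.25+11.53)/2 × 3 = 44.67
  [6→8]: (11.53+8.49)/2 × 2 = 20.02
  [8→9.5]: (8.49+6.75)/2 × 1.5 = 11.43
  [9.5→11.5]: (6.75+4.97)/2 × 2 = 11.72
  Sum = 158.535 µg/mL·h
IV tail: 4.97/0.153 = 32.484; AUC_iv,0→∞ = 158.535 + 32.484 = 191.019 µg/mL·h
Trapezoidal AUC_0→8 (oral tablet):
  [0→3]: (0.00+42.38)/2 × 3 = 63.57
  [3→6]: (42.38+28.18)/2 × 3 = 105.84
  [6→8]: (28.18+20.80)/2 × 2 = 48.98
  Sum = 218.39 µg/mL·h
oral tablet tail: 20.80/0.153 = 135.948; AUC_ev,0→∞ = 218.39 + 135.948 = 354.338 µg/mL·h
F = (AUC_ev/D_ev)/(AUC_iv/D_iv) = (354.338/80)/(191.019/20) = 4.429225/9.55095 = 0.4637

F = 0.464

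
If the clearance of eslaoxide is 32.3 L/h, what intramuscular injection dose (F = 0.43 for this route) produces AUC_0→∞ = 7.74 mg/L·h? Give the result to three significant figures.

Dose = 581 mg

Dose = CL × AUC_0→∞ / F
     = 32.3 × 7.74 / 0.43 = 581.4 mg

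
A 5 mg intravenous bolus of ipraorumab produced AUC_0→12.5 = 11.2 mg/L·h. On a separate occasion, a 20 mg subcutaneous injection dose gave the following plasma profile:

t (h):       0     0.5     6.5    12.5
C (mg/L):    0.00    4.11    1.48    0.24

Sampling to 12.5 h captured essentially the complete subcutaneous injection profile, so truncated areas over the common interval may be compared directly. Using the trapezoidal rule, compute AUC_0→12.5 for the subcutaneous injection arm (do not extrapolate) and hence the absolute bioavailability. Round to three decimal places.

F = 0.512

Trapezoidal AUC_0→12.5 (subcutaneous injection):
  [0→0.5]: (0.00+4.11)/2 × 0.5 = 1.0275
  [0.5→6.5]: (4.11+1.48)/2 × 6 = 16.77
  [6.5→12.5]: (1.48+0.24)/2 × 6 = 5.16
  Sum = 22.9575 mg/L·h
F = (AUC_ev/D_ev)/(AUC_iv/D_iv) = (22.9575/20)/(11.2/5) = 1.147875/2.24 = 0.5124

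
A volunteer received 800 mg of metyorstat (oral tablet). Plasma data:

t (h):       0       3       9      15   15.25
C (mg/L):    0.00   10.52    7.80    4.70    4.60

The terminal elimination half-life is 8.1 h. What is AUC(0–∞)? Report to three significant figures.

Trapezoidal AUC_0→15.25:
  [0→3]: (0.00+10.52)/2 × 3 = 15.78
  [3→9]: (10.52+7.80)/2 × 6 = 54.96
  [9→15]: (7.80+4.70)/2 × 6 = 37.5
  [15→15.25]: (4.70+4.60)/2 × 0.25 = 1.1625
  Sum = 109.4025 mg/L·h
k_e = ln2 / t½ = 0.693147 / 8.1 = 0.0856 h^-1
Extrapolated tail: C_last / k_e = 4.60 / 0.0856 = 53.738
AUC_0→∞ = 109.4025 + 53.738 = 163.1405 mg/L·h

AUC = 163 mg/L·h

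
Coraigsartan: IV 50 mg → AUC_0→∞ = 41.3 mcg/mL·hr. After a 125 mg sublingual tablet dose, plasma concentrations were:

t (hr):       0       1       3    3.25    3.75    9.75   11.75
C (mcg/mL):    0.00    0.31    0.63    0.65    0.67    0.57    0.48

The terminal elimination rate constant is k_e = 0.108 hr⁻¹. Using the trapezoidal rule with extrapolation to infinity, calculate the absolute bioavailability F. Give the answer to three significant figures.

F = 0.105

Trapezoidal AUC_0→11.75 (sublingual tablet):
  [0→1]: (0.00+0.31)/2 × 1 = 0.155
  [1→3]: (0.31+0.63)/2 × 2 = 0.94
  [3→3.25]: (0.63+0.65)/2 × 0.25 = 0.16
  [3.25→3.75]: (0.65+0.67)/2 × 0.5 = 0.33
  [3.75→9.75]: (0.67+0.57)/2 × 6 = 3.72
  [9.75→11.75]: (0.57+0.48)/2 × 2 = 1.05
  Sum = 6.355 mcg/mL·hr
Tail: C_last/k_e = 0.48/0.108 = 4.444
AUC_0→∞ (sublingual tablet) = 6.355 + 4.444 = 10.799 mcg/mL·hr
F = (AUC_ev/D_ev)/(AUC_iv/D_iv) = (10.799/125)/(41.3/50) = 0.086392/0.826 = 0.1046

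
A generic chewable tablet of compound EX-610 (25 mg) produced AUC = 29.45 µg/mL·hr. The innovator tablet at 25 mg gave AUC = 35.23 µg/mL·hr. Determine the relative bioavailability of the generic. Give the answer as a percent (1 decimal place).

F_rel = (AUC_test/D_test) / (AUC_ref/D_ref)
      = (29.45/25) / (35.23/25)
      = 1.178 / 1.4092 = 0.8359 = 83.59%

F_rel = 83.6%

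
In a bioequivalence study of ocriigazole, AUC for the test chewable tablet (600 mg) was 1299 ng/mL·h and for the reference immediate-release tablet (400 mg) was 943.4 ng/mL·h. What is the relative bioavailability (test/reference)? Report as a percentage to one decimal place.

F_rel = (AUC_test/D_test) / (AUC_ref/D_ref)
      = (1299/600) / (943.4/400)
      = 2.165 / 2.3585 = 0.9180 = 91.80%

F_rel = 91.8%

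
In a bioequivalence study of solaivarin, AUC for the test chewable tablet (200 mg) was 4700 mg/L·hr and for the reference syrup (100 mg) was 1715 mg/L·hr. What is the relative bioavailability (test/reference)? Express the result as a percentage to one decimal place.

F_rel = 137.0%

F_rel = (AUC_test/D_test) / (AUC_ref/D_ref)
      = (4700/200) / (1715/100)
      = 23.5 / 17.15 = 1.3703 = 137.03%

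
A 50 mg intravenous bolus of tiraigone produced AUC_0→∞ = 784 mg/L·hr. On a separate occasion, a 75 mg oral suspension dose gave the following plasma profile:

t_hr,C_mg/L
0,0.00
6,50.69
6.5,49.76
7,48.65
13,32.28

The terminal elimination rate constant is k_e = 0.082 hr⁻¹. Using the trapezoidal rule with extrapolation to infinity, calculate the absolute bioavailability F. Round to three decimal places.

F = 0.713

Trapezoidal AUC_0→13 (oral suspension):
  [0→6]: (0.00+50.69)/2 × 6 = 152.07
  [6→6.5]: (50.69+49.76)/2 × 0.5 = 25.1125
  [6.5→7]: (49.76+48.65)/2 × 0.5 = 24.6025
  [7→13]: (48.65+32.28)/2 × 6 = 242.79
  Sum = 444.575 mg/L·hr
Tail: C_last/k_e = 32.28/0.082 = 393.659
AUC_0→∞ (oral suspension) = 444.575 + 393.659 = 838.234 mg/L·hr
F = (AUC_ev/D_ev)/(AUC_iv/D_iv) = (838.234/75)/(784/50) = 11.1765/15.68 = 0.7128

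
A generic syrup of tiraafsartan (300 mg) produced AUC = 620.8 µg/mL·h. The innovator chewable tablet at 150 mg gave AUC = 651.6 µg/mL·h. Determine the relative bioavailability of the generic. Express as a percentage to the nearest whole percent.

F_rel = (AUC_test/D_test) / (AUC_ref/D_ref)
      = (620.8/300) / (651.6/150)
      = 2.06933 / 4.344 = 0.4764 = 47.64%

F_rel = 48%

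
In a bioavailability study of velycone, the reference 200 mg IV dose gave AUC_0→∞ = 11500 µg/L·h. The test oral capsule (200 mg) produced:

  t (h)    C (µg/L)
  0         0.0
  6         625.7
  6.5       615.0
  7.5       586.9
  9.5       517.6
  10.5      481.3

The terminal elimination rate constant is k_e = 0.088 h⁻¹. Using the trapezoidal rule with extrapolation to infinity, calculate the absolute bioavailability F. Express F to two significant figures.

Trapezoidal AUC_0→10.5 (oral capsule):
  [0→6]: (0.0+625.7)/2 × 6 = 1877.1
  [6→6.5]: (625.7+615.0)/2 × 0.5 = 310.175
  [6.5→7.5]: (615.0+586.9)/2 × 1 = 600.95
  [7.5→9.5]: (586.9+517.6)/2 × 2 = 1104.5
  [9.5→10.5]: (517.6+481.3)/2 × 1 = 499.45
  Sum = 4392.175 µg/L·h
Tail: C_last/k_e = 481.3/0.088 = 5469.318
AUC_0→∞ (oral capsule) = 4392.175 + 5469.318 = 9861.493 µg/L·h
F = (AUC_ev/D_ev)/(AUC_iv/D_iv) = (9861.493/200)/(11500/200) = 49.307465/57.5 = 0.8575

F = 0.86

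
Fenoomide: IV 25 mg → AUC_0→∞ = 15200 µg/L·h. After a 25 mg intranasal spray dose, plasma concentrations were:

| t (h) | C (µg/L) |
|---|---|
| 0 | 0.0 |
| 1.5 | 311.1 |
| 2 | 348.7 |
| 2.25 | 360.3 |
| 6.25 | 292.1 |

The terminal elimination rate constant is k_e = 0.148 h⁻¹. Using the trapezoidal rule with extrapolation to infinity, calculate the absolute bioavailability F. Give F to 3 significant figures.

Trapezoidal AUC_0→6.25 (intranasal spray):
  [0→1.5]: (0.0+311.1)/2 × 1.5 = 233.325
  [1.5→2]: (311.1+348.7)/2 × 0.5 = 164.95
  [2→2.25]: (348.7+360.3)/2 × 0.25 = 88.625
  [2.25→6.25]: (360.3+292.1)/2 × 4 = 1304.8
  Sum = 1791.7 µg/L·h
Tail: C_last/k_e = 292.1/0.148 = 1973.649
AUC_0→∞ (intranasal spray) = 1791.7 + 1973.649 = 3765.349 µg/L·h
F = (AUC_ev/D_ev)/(AUC_iv/D_iv) = (3765.349/25)/(15200/25) = 150.61396/608 = 0.2477

F = 0.248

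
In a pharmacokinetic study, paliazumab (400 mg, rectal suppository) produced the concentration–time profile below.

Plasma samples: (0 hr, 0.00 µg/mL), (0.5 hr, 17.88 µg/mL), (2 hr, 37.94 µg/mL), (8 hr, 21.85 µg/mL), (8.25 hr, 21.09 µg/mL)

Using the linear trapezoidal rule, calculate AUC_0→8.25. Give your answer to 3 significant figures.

Trapezoidal AUC_0→8.25:
  [0→0.5]: (0.00+17.88)/2 × 0.5 = 4.47
  [0.5→2]: (17.88+37.94)/2 × 1.5 = 41.865
  [2→8]: (37.94+21.85)/2 × 6 = 179.37
  [8→8.25]: (21.85+21.09)/2 × 0.25 = 5.3675
  Sum = 231.0725 µg/mL·hr

AUC = 231 µg/mL·hr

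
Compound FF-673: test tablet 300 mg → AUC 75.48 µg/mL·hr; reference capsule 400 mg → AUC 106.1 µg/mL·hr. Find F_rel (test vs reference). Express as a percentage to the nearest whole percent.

F_rel = (AUC_test/D_test) / (AUC_ref/D_ref)
      = (75.48/300) / (106.1/400)
      = 0.2516 / 0.26525 = 0.9485 = 94.85%

F_rel = 95%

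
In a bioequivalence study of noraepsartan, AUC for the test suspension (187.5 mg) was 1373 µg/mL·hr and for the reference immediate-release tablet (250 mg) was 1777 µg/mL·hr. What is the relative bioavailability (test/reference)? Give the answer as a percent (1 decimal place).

F_rel = (AUC_test/D_test) / (AUC_ref/D_ref)
      = (1373/187.5) / (1777/250)
      = 7.32267 / 7.108 = 1.0302 = 103.02%

F_rel = 103.0%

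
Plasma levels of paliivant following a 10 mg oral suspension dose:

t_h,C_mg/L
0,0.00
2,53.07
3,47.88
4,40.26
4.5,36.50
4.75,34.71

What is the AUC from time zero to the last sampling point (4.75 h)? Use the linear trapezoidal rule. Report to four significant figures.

AUC = 175.7 mg/L·h

Trapezoidal AUC_0→4.75:
  [0→2]: (0.00+53.07)/2 × 2 = 53.07
  [2→3]: (53.07+47.88)/2 × 1 = 50.475
  [3→4]: (47.88+40.26)/2 × 1 = 44.07
  [4→4.5]: (40.26+36.50)/2 × 0.5 = 19.19
  [4.5→4.75]: (36.50+34.71)/2 × 0.25 = 8.90125
  Sum = 175.70625 mg/L·h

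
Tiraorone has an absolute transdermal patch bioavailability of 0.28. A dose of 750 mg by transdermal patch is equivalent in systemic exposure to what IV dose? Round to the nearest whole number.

Systemic exposure from an extravascular dose = F × D_ev, so the equivalent IV dose is F × D_ev.
D_iv = F × D_ev = 0.28 × 750 = 210 mg

D_iv = 210 mg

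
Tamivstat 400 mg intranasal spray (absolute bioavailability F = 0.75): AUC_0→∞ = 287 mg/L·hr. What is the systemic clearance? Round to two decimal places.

CL = F × Dose / AUC_0→∞
   = 0.75 × 400 / 287 = 1.0453 L/hr

CL = 1.05 L/hr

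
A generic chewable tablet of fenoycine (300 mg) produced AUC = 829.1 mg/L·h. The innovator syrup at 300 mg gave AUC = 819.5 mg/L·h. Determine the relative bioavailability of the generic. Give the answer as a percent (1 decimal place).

F_rel = 101.2%

F_rel = (AUC_test/D_test) / (AUC_ref/D_ref)
      = (829.1/300) / (819.5/300)
      = 2.76367 / 2.73167 = 1.0117 = 101.17%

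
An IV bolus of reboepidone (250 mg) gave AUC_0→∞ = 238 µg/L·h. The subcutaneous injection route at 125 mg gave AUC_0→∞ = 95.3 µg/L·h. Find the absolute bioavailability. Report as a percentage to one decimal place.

F = 80.1%

F = (AUC_ev / D_ev) / (AUC_iv / D_iv)
  = (95.3/125) / (238/250)
  = 0.7624 / 0.952 = 0.8008
  = 80.08%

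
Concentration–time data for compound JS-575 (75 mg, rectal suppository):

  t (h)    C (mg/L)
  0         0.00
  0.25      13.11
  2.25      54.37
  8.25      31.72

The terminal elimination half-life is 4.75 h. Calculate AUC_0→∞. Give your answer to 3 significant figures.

Trapezoidal AUC_0→8.25:
  [0→0.25]: (0.00+13.11)/2 × 0.25 = 1.63875
  [0.25→2.25]: (13.11+54.37)/2 × 2 = 67.48
  [2.25→8.25]: (54.37+31.72)/2 × 6 = 258.27
  Sum = 327.38875 mg/L·h
k_e = ln2 / t½ = 0.693147 / 4.75 = 0.1459 h^-1
Extrapolated tail: C_last / k_e = 31.72 / 0.1459 = 217.409
AUC_0→∞ = 327.38875 + 217.409 = 544.79775 mg/L·h

AUC = 545 mg/L·h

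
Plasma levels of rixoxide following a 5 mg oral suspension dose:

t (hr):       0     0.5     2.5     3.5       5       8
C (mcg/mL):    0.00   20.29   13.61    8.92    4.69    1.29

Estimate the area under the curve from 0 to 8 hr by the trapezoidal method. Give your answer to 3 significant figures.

Trapezoidal AUC_0→8:
  [0→0.5]: (0.00+20.29)/2 × 0.5 = 5.0725
  [0.5→2.5]: (20.29+13.61)/2 × 2 = 33.9
  [2.5→3.5]: (13.61+8.92)/2 × 1 = 11.265
  [3.5→5]: (8.92+4.69)/2 × 1.5 = 10.2075
  [5→8]: (4.69+1.29)/2 × 3 = 8.97
  Sum = 69.415 mcg/mL·hr

AUC = 69.4 mcg/mL·hr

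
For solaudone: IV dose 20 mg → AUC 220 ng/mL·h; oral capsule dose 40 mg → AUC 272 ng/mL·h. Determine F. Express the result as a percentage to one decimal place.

F = 61.8%

F = (AUC_ev / D_ev) / (AUC_iv / D_iv)
  = (272/40) / (220/20)
  = 6.8 / 11 = 0.6182
  = 61.82%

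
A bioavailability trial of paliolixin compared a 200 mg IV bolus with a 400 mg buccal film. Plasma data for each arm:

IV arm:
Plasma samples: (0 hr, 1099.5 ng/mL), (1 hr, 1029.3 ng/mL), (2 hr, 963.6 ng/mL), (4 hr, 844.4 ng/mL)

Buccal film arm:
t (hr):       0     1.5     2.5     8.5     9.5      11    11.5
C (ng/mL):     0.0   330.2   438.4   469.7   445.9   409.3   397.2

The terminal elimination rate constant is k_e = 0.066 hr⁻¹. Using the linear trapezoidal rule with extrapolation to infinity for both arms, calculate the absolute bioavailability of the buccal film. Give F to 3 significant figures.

Trapezoidal AUC_0→4 (IV):
  [0→1]: (1099.5+1029.3)/2 × 1 = 1064.4
  [1→2]: (1029.3+963.6)/2 × 1 = 996.45
  [2→4]: (963.6+844.4)/2 × 2 = 1808.0
  Sum = 3868.85 ng/mL·hr
IV tail: 844.4/0.066 = 12793.939; AUC_iv,0→∞ = 3868.85 + 12793.939 = 16662.789 ng/mL·hr
Trapezoidal AUC_0→11.5 (buccal film):
  [0→1.5]: (0.0+330.2)/2 × 1.5 = 247.65
  [1.5→2.5]: (330.2+438.4)/2 × 1 = 384.3
  [2.5→8.5]: (438.4+469.7)/2 × 6 = 2724.3
  [8.5→9.5]: (469.7+445.9)/2 × 1 = 457.8
  [9.5→11]: (445.9+409.3)/2 × 1.5 = 641.4
  [11→11.5]: (409.3+397.2)/2 × 0.5 = 201.625
  Sum = 4657.075 ng/mL·hr
buccal film tail: 397.2/0.066 = 6018.182; AUC_ev,0→∞ = 4657.075 + 6018.182 = 10675.257 ng/mL·hr
F = (AUC_ev/D_ev)/(AUC_iv/D_iv) = (10675.257/400)/(16662.789/200) = 26.6881/83.313945 = 0.3203

F = 0.320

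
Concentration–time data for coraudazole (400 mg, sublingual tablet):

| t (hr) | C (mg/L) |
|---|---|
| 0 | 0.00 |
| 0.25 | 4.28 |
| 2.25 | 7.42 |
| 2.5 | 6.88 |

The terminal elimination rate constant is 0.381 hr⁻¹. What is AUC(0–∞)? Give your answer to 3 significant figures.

AUC = 32.1 mg/L·hr

Trapezoidal AUC_0→2.5:
  [0→0.25]: (0.00+4.28)/2 × 0.25 = 0.535
  [0.25→2.25]: (4.28+7.42)/2 × 2 = 11.7
  [2.25→2.5]: (7.42+6.88)/2 × 0.25 = 1.7875
  Sum = 14.0225 mg/L·hr
Extrapolated tail: C_last / k_e = 6.88 / 0.381 = 18.058
AUC_0→∞ = 14.0225 + 18.058 = 32.0805 mg/L·hr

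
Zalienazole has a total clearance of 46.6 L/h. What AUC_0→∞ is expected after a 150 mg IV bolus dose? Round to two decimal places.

AUC_0→∞ = Dose_iv / CL
        = 150 / 46.6 = 3.21888 mg/L·h

AUC = 3.22 mg/L·h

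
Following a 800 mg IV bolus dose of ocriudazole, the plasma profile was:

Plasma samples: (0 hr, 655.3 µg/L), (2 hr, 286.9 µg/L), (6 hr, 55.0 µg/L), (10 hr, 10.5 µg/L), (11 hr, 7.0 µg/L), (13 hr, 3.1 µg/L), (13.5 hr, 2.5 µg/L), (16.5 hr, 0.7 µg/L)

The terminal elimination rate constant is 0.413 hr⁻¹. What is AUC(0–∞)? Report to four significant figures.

Trapezoidal AUC_0→16.5:
  [0→2]: (655.3+286.9)/2 × 2 = 942.2
  [2→6]: (286.9+55.0)/2 × 4 = 683.8
  [6→10]: (55.0+10.5)/2 × 4 = 131.0
  [10→11]: (10.5+7.0)/2 × 1 = 8.75
  [11→13]: (7.0+3.1)/2 × 2 = 10.1
  [13→13.5]: (3.1+2.5)/2 × 0.5 = 1.4
  [13.5→16.5]: (2.5+0.7)/2 × 3 = 4.8
  Sum = 1782.05 µg/L·hr
Extrapolated tail: C_last / k_e = 0.7 / 0.413 = 1.695
AUC_0→∞ = 1782.05 + 1.695 = 1783.745 µg/L·hr

AUC = 1784 µg/L·hr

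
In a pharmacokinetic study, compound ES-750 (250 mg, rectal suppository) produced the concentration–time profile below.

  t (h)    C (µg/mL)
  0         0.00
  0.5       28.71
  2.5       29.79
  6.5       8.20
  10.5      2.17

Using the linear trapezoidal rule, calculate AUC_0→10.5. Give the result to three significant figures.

AUC = 162 µg/mL·h

Trapezoidal AUC_0→10.5:
  [0→0.5]: (0.00+28.71)/2 × 0.5 = 7.1775
  [0.5→2.5]: (28.71+29.79)/2 × 2 = 58.5
  [2.5→6.5]: (29.79+8.20)/2 × 4 = 75.98
  [6.5→10.5]: (8.20+2.17)/2 × 4 = 20.74
  Sum = 162.3975 µg/mL·h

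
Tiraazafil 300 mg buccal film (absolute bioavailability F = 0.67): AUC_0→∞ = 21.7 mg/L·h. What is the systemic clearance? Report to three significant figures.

CL = F × Dose / AUC_0→∞
   = 0.67 × 300 / 21.7 = 9.26267 L/h

CL = 9.26 L/h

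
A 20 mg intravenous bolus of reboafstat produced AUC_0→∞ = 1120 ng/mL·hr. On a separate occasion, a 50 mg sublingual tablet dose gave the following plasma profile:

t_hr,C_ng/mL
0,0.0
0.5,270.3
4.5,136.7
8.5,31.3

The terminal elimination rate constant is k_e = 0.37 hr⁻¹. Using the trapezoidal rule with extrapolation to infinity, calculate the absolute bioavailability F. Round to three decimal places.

Trapezoidal AUC_0→8.5 (sublingual tablet):
  [0→0.5]: (0.0+270.3)/2 × 0.5 = 67.575
  [0.5→4.5]: (270.3+136.7)/2 × 4 = 814.0
  [4.5→8.5]: (136.7+31.3)/2 × 4 = 336.0
  Sum = 1217.575 ng/mL·hr
Tail: C_last/k_e = 31.3/0.37 = 84.595
AUC_0→∞ (sublingual tablet) = 1217.575 + 84.595 = 1302.17 ng/mL·hr
F = (AUC_ev/D_ev)/(AUC_iv/D_iv) = (1302.17/50)/(1120/20) = 26.0434/56 = 0.4651

F = 0.465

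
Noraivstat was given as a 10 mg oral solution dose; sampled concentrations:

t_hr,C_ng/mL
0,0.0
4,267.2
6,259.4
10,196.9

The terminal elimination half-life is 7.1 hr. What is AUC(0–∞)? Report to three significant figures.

Trapezoidal AUC_0→10:
  [0→4]: (0.0+267.2)/2 × 4 = 534.4
  [4→6]: (267.2+259.4)/2 × 2 = 526.6
  [6→10]: (259.4+196.9)/2 × 4 = 912.6
  Sum = 1973.6 ng/mL·hr
k_e = ln2 / t½ = 0.693147 / 7.1 = 0.0976 hr^-1
Extrapolated tail: C_last / k_e = 196.9 / 0.0976 = 2017.418
AUC_0→∞ = 1973.6 + 2017.418 = 3991.018 ng/mL·hr

AUC = 3990 ng/mL·hr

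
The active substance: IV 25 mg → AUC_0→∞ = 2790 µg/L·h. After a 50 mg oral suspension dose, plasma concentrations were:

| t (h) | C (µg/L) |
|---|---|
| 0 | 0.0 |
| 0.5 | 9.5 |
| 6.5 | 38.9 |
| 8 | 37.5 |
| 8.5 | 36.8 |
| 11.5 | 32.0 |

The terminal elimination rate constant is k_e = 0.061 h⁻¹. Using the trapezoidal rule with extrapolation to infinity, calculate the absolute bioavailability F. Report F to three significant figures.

Trapezoidal AUC_0→11.5 (oral suspension):
  [0→0.5]: (0.0+9.5)/2 × 0.5 = 2.375
  [0.5→6.5]: (9.5+38.9)/2 × 6 = 145.2
  [6.5→8]: (38.9+37.5)/2 × 1.5 = 57.3
  [8→8.5]: (37.5+36.8)/2 × 0.5 = 18.575
  [8.5→11.5]: (36.8+32.0)/2 × 3 = 103.2
  Sum = 326.65 µg/L·h
Tail: C_last/k_e = 32.0/0.061 = 524.590
AUC_0→∞ (oral suspension) = 326.65 + 524.590 = 851.24 µg/L·h
F = (AUC_ev/D_ev)/(AUC_iv/D_iv) = (851.24/50)/(2790/25) = 17.0248/111.6 = 0.1526

F = 0.153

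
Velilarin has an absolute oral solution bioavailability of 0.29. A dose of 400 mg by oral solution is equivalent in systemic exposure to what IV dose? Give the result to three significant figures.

Systemic exposure from an extravascular dose = F × D_ev, so the equivalent IV dose is F × D_ev.
D_iv = F × D_ev = 0.29 × 400 = 116 mg

D_iv = 116 mg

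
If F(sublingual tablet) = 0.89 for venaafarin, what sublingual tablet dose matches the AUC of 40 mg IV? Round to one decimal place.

D_sublingual = 44.9 mg

For equal systemic exposure: F × D_ev = D_iv
D_ev = D_iv / F = 40 / 0.89 = 44.9438 mg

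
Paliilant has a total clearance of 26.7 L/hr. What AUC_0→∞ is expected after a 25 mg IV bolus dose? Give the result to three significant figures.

AUC_0→∞ = Dose_iv / CL
        = 25 / 26.7 = 0.93633 mg/L·hr

AUC = 0.936 mg/L·hr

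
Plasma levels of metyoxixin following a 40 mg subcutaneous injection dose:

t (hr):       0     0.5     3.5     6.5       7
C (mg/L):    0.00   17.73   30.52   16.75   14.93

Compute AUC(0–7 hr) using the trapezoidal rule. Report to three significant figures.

AUC = 156 mg/L·hr

Trapezoidal AUC_0→7:
  [0→0.5]: (0.00+17.73)/2 × 0.5 = 4.4325
  [0.5→3.5]: (17.73+30.52)/2 × 3 = 72.375
  [3.5→6.5]: (30.52+16.75)/2 × 3 = 70.905
  [6.5→7]: (16.75+14.93)/2 × 0.5 = 7.92
  Sum = 155.6325 mg/L·hr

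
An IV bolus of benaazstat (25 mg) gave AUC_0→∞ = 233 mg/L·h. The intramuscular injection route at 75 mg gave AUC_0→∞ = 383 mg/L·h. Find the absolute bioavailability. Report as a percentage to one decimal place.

F = 54.8%

F = (AUC_ev / D_ev) / (AUC_iv / D_iv)
  = (383/75) / (233/25)
  = 5.10667 / 9.32 = 0.5479
  = 54.79%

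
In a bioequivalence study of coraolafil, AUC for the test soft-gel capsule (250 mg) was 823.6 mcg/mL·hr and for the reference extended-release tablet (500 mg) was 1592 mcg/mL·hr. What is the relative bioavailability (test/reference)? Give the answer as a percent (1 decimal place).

F_rel = (AUC_test/D_test) / (AUC_ref/D_ref)
      = (823.6/250) / (1592/500)
      = 3.2944 / 3.184 = 1.0347 = 103.47%

F_rel = 103.5%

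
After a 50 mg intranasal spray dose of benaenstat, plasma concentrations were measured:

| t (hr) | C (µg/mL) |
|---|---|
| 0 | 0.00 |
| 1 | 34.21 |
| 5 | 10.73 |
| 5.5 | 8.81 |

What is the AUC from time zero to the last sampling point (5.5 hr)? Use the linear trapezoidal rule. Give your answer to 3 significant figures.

Trapezoidal AUC_0→5.5:
  [0→1]: (0.00+34.21)/2 × 1 = 17.105
  [1→5]: (34.21+10.73)/2 × 4 = 89.88
  [5→5.5]: (10.73+8.81)/2 × 0.5 = 4.885
  Sum = 111.87 µg/mL·hr

AUC = 112 µg/mL·hr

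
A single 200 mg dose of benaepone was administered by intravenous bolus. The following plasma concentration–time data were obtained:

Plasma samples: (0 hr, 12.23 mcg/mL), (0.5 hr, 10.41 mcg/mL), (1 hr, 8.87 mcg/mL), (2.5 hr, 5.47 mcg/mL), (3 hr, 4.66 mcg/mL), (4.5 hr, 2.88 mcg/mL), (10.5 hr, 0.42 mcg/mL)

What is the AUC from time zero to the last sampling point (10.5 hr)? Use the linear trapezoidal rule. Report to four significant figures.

AUC = 39.32 mcg/mL·hr

Trapezoidal AUC_0→10.5:
  [0→0.5]: (12.23+10.41)/2 × 0.5 = 5.66
  [0.5→1]: (10.41+8.87)/2 × 0.5 = 4.82
  [1→2.5]: (8.87+5.47)/2 × 1.5 = 10.755
  [2.5→3]: (5.47+4.66)/2 × 0.5 = 2.5325
  [3→4.5]: (4.66+2.88)/2 × 1.5 = 5.655
  [4.5→10.5]: (2.88+0.42)/2 × 6 = 9.9
  Sum = 39.3225 mcg/mL·hr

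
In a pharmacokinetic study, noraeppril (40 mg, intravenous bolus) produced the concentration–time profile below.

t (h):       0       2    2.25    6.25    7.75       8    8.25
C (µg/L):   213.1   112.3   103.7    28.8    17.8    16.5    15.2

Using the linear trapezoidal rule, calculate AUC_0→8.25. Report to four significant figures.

Trapezoidal AUC_0→8.25:
  [0→2]: (213.1+112.3)/2 × 2 = 325.4
  [2→2.25]: (112.3+103.7)/2 × 0.25 = 27.0
  [2.25→6.25]: (103.7+28.8)/2 × 4 = 265.0
  [6.25→7.75]: (28.8+17.8)/2 × 1.5 = 34.95
  [7.75→8]: (17.8+16.5)/2 × 0.25 = 4.2875
  [8→8.25]: (16.5+15.2)/2 × 0.25 = 3.9625
  Sum = 660.6 µg/L·h

AUC = 660.6 µg/L·h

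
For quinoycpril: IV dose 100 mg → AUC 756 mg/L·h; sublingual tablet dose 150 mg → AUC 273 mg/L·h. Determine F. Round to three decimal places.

F = (AUC_ev / D_ev) / (AUC_iv / D_iv)
  = (273/150) / (756/100)
  = 1.82 / 7.56 = 0.2407

F = 0.241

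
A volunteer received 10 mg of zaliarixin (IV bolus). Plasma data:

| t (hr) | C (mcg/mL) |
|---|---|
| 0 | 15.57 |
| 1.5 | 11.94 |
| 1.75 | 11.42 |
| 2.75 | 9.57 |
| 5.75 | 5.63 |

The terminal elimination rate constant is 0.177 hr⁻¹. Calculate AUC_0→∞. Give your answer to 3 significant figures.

Trapezoidal AUC_0→5.75:
  [0→1.5]: (15.57+11.94)/2 × 1.5 = 20.6325
  [1.5→1.75]: (11.94+11.42)/2 × 0.25 = 2.92
  [1.75→2.75]: (11.42+9.57)/2 × 1 = 10.495
  [2.75→5.75]: (9.57+5.63)/2 × 3 = 22.8
  Sum = 56.8475 mcg/mL·hr
Extrapolated tail: C_last / k_e = 5.63 / 0.177 = 31.808
AUC_0→∞ = 56.8475 + 31.808 = 88.6555 mcg/mL·hr

AUC = 88.7 mcg/mL·hr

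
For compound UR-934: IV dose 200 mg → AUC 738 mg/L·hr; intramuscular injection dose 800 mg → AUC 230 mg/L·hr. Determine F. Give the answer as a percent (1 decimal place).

F = (AUC_ev / D_ev) / (AUC_iv / D_iv)
  = (230/800) / (738/200)
  = 0.2875 / 3.69 = 0.0779
  = 7.79%

F = 7.8%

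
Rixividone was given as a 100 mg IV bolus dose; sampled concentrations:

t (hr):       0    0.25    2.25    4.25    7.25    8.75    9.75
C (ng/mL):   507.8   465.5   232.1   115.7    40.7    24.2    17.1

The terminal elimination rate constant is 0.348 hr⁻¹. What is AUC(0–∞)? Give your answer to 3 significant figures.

Trapezoidal AUC_0→9.75:
  [0→0.25]: (507.8+465.5)/2 × 0.25 = 121.6625
  [0.25→2.25]: (465.5+232.1)/2 × 2 = 697.6
  [2.25→4.25]: (232.1+115.7)/2 × 2 = 347.8
  [4.25→7.25]: (115.7+40.7)/2 × 3 = 234.6
  [7.25→8.75]: (40.7+24.2)/2 × 1.5 = 48.675
  [8.75→9.75]: (24.2+17.1)/2 × 1 = 20.65
  Sum = 1470.9875 ng/mL·hr
Extrapolated tail: C_last / k_e = 17.1 / 0.348 = 49.138
AUC_0→∞ = 1470.9875 + 49.138 = 1520.1255 ng/mL·hr

AUC = 1520 ng/mL·hr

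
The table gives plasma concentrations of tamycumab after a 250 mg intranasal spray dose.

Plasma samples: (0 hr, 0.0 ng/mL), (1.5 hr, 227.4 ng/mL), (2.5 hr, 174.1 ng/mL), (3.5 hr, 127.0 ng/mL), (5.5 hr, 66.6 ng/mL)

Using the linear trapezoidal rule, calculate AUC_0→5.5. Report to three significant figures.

AUC = 715 ng/mL·hr

Trapezoidal AUC_0→5.5:
  [0→1.5]: (0.0+227.4)/2 × 1.5 = 170.55
  [1.5→2.5]: (227.4+174.1)/2 × 1 = 200.75
  [2.5→3.5]: (174.1+127.0)/2 × 1 = 150.55
  [3.5→5.5]: (127.0+66.6)/2 × 2 = 193.6
  Sum = 715.45 ng/mL·hr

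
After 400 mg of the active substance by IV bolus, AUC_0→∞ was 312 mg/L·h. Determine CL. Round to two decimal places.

CL = 1.28 L/h

CL = Dose_iv / AUC_0→∞
   = 400 / 312 = 1.28205 L/h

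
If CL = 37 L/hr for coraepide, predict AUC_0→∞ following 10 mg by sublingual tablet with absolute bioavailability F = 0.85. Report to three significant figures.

AUC_0→∞ = F × Dose / CL
        = 0.85 × 10 / 37 = 0.22973 mg/L·hr

AUC = 0.230 mg/L·hr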